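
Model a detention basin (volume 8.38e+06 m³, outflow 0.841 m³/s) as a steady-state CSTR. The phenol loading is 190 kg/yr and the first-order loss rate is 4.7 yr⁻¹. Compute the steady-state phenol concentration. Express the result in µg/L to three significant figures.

2.88 µg/L

Outflow Q = 0.841 m³/s × 3.156e+07 s/yr = 2.654e+07 m³/yr.
Steady-state CSTR mass balance: W = Q·C + k·V·C, so C = W/(Q + kV).
Q + kV = 2.654e+07 + 4.7·8.38e+06 = 6.593e+07 m³/yr.
C = 190/6.593e+07 = 2.882e-06 kg/m³ = 0.002882 mg/L = 2.882 µg/L.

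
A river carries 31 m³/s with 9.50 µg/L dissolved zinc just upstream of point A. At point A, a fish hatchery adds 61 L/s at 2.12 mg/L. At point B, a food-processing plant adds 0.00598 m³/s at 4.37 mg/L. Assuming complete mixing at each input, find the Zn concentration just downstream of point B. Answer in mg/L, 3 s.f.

9.50 µg/L = 0.0095 mg/L.
61 L/s = 0.061 m³/s.
After input A: C = (31·0.0095 + 0.061·2.12) / 31.06 = 0.01364 mg/L.
After input B: C = (31.06·0.01364 + 0.00598·4.37) / 31.07 = 0.01448 mg/L.

0.0145 mg/L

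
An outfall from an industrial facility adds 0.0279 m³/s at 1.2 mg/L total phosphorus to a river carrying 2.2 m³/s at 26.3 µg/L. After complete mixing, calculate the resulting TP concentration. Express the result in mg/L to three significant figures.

0.0410 mg/L

26.3 µg/L = 0.0263 mg/L.
By mass balance at complete mixing, C = (0.0279·1.2 + 2.2·0.0263) / (0.0279 + 2.2) = 0.09134/2.228 = 0.041 mg/L.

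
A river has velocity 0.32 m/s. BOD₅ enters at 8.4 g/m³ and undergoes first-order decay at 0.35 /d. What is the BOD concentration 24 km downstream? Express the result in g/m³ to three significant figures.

Travel time t = 24 km / 0.32 m/s = 2.4e+04/0.32 = 7.5e+04 s = 0.8681 d.
First-order decay: C = 8.4·exp(−0.35·0.8681) = 8.4·0.738 = 6.199 g/m³.

6.20 g/m³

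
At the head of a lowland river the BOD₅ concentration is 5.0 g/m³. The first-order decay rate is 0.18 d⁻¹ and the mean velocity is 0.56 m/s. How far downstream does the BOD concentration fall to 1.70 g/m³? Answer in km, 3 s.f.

From C = C₀·e^(−kt), t = ln(C₀/C)/k = ln(5.0/1.70)/0.18 = 1.079/0.18 = 5.993 d.
Distance = v·t = 0.56 m/s × 5.178e+05 s = 2.9e+05 m = 290 km.

290 km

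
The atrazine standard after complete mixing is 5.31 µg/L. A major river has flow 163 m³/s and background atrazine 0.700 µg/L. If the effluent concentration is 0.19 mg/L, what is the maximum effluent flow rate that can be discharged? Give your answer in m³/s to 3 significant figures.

0.700 µg/L = 0.0007 mg/L.
5.31 µg/L = 0.00531 mg/L.
Mass balance at complete mixing: C_std·(Q_w + Q_r) = Q_w·C_e + Q_r·C_b.
Rearranging, Q_w = Q_r·(C_std − C_b)/(C_e − C_std) = 163·(0.00531 − 0.0007) / (0.19 − 0.00531) = 4.069 m³/s.

4.07 m³/s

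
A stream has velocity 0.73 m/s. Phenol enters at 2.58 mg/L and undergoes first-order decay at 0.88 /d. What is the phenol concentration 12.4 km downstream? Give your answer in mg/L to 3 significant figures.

2.17 mg/L

Travel time t = 12.4 km / 0.73 m/s = 1.24e+04/0.73 = 1.699e+04 s = 0.1966 d.
First-order decay: C = 2.58·exp(−0.88·0.1966) = 2.58·0.8411 = 2.17 mg/L.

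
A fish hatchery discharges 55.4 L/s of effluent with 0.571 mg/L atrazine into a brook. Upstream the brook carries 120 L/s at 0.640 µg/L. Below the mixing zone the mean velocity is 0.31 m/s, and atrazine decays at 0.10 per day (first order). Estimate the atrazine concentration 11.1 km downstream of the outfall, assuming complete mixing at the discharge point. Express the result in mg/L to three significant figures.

55.4 L/s = 0.0554 m³/s.
120 L/s = 0.12 m³/s.
0.640 µg/L = 0.00064 mg/L.
After complete mixing, C₀ = (0.0554·0.571 + 0.12·0.00064) / 0.1754 = 0.1808 mg/L.
Travel time t = 1.11e+04 m / 0.31 m/s = 3.581e+04 s = 0.4144 d.
C = 0.1808·exp(−0.10·0.4144) = 0.1808·0.9594 = 0.1734 mg/L.

0.173 mg/L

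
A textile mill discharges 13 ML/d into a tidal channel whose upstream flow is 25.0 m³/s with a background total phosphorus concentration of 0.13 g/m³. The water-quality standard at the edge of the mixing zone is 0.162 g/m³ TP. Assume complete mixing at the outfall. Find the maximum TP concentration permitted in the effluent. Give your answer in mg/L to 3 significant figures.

5.48 mg/L

13 ML/d = 0.1505 m³/s.
Mass balance: 0.162·25.15 = 0.1505·Cₑ + 25·0.13.
Cₑ = (4.074 − 3.25) / 0.1505 = 5.479 mg/L.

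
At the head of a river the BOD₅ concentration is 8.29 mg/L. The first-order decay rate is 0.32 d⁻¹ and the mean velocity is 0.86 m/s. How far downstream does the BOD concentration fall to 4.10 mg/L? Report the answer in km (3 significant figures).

163 km

From C = C₀·e^(−kt), t = ln(C₀/C)/k = ln(8.29/4.10)/0.32 = 0.7041/0.32 = 2.2 d.
Distance = v·t = 0.86 m/s × 1.901e+05 s = 1.635e+05 m = 163.5 km.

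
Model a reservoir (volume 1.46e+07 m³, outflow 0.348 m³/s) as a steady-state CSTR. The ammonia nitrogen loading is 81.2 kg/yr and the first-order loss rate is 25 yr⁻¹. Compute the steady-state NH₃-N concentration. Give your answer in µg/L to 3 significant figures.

0.216 µg/L

Outflow Q = 0.348 m³/s × 3.156e+07 s/yr = 1.098e+07 m³/yr.
Steady-state CSTR mass balance: W = Q·C + k·V·C, so C = W/(Q + kV).
Q + kV = 1.098e+07 + 25·1.46e+07 = 3.76e+08 m³/yr.
C = 81.2/3.76e+08 = 2.16e-07 kg/m³ = 0.000216 mg/L = 0.216 µg/L.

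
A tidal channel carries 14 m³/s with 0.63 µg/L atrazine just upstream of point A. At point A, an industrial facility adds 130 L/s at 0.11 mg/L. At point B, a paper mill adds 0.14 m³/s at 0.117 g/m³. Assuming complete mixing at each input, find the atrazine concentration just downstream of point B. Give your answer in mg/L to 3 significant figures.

0.63 µg/L = 0.00063 mg/L.
130 L/s = 0.13 m³/s.
After input A: C = (14·0.00063 + 0.13·0.11) / 14.13 = 0.001636 mg/L.
After input B: C = (14.13·0.001636 + 0.14·0.117) / 14.27 = 0.002768 mg/L.

0.00277 mg/L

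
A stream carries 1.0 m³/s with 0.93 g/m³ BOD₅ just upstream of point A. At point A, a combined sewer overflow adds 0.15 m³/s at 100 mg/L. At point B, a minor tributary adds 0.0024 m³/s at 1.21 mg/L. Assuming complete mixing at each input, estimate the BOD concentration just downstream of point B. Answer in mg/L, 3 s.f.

13.8 mg/L

After input A: C = (1·0.93 + 0.15·100) / 1.15 = 13.85 mg/L.
After input B: C = (1.15·13.85 + 0.0024·1.21) / 1.152 = 13.83 mg/L.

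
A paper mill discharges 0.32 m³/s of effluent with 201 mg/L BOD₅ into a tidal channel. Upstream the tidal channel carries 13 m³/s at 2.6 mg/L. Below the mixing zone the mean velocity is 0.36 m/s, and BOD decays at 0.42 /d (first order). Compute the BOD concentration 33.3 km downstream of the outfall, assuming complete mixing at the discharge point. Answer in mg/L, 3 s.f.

After complete mixing, C₀ = (0.32·201 + 13·2.6) / 13.32 = 7.366 mg/L.
Travel time t = 3.33e+04 m / 0.36 m/s = 9.25e+04 s = 1.071 d.
C = 7.366·exp(−0.42·1.071) = 7.366·0.6378 = 4.699 mg/L.

4.70 mg/L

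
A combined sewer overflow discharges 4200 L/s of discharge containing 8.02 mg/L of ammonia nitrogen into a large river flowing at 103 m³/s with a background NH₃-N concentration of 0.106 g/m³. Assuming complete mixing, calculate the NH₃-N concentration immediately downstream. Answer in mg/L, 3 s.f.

4200 L/s = 4.2 m³/s.
Conservation of mass across the mixing zone: C = (4.2·8.02 + 103·0.106) / (4.2 + 103) = 44.6/107.2 = 0.4161 mg/L.

0.416 mg/L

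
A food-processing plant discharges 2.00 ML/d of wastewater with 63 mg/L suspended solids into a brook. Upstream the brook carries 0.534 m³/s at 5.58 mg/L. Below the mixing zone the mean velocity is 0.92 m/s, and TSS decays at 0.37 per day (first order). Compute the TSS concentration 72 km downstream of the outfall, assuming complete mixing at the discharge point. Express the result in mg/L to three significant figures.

2.00 ML/d = 0.02315 m³/s.
After complete mixing, C₀ = (0.02315·63 + 0.534·5.58) / 0.5571 = 7.966 mg/L.
Travel time t = 7.2e+04 m / 0.92 m/s = 7.826e+04 s = 0.9058 d.
C = 7.966·exp(−0.37·0.9058) = 7.966·0.7152 = 5.697 mg/L.

5.70 mg/L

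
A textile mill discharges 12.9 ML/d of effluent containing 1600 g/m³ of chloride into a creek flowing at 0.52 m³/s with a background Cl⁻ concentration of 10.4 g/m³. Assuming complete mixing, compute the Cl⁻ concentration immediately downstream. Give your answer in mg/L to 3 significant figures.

12.9 ML/d = 0.1493 m³/s.
Conservation of mass across the mixing zone: C = (0.1493·1600 + 0.52·10.4) / (0.1493 + 0.52) = 244.3/0.6693 = 365 mg/L.

365 mg/L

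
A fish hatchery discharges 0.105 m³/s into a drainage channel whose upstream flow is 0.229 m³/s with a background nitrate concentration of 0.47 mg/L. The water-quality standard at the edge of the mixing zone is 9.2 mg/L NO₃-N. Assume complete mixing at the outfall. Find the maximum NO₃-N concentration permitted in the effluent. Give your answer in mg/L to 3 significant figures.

Mass balance: 9.2·0.334 = 0.105·Cₑ + 0.229·0.47.
Cₑ = (3.073 − 0.1076) / 0.105 = 28.24 mg/L.

28.2 mg/L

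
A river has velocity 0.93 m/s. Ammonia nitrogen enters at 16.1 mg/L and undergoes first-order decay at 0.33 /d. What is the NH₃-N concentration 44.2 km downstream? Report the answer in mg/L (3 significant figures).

13.4 mg/L

Travel time t = 44.2 km / 0.93 m/s = 4.42e+04/0.93 = 4.753e+04 s = 0.5501 d.
First-order decay: C = 16.1·exp(−0.33·0.5501) = 16.1·0.834 = 13.43 mg/L.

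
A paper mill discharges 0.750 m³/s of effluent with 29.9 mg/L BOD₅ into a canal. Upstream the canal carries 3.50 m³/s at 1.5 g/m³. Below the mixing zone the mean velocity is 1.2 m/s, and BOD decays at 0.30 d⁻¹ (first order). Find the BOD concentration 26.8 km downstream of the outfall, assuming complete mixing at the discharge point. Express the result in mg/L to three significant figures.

After complete mixing, C₀ = (0.75·29.9 + 3.5·1.5) / 4.25 = 6.512 mg/L.
Travel time t = 2.68e+04 m / 1.2 m/s = 2.233e+04 s = 0.2585 d.
C = 6.512·exp(−0.30·0.2585) = 6.512·0.9254 = 6.026 mg/L.

6.03 mg/L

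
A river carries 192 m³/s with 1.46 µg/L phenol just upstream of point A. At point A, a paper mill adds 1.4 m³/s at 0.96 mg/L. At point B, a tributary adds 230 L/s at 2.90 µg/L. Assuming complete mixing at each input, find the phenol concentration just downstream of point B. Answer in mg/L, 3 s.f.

0.00839 mg/L

1.46 µg/L = 0.00146 mg/L.
After input A: C = (192·0.00146 + 1.4·0.96) / 193.4 = 0.008399 mg/L.
230 L/s = 0.23 m³/s.
2.90 µg/L = 0.0029 mg/L.
After input B: C = (193.4·0.008399 + 0.23·0.0029) / 193.6 = 0.008392 mg/L.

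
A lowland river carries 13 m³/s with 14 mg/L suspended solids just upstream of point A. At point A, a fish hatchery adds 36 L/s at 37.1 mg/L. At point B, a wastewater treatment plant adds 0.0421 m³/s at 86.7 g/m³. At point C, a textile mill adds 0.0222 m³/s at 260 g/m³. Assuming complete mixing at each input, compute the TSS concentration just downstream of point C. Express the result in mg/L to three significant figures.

14.7 mg/L

36 L/s = 0.036 m³/s.
After input A: C = (13·14 + 0.036·37.1) / 13.04 = 14.06 mg/L.
After input B: C = (13.04·14.06 + 0.0421·86.7) / 13.08 = 14.3 mg/L.
After input C: C = (13.08·14.3 + 0.0222·260) / 13.1 = 14.71 mg/L.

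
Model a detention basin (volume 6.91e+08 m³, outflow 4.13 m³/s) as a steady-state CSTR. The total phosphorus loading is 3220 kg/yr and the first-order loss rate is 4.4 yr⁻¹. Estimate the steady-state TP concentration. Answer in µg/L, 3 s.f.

Outflow Q = 4.13 m³/s × 3.156e+07 s/yr = 1.303e+08 m³/yr.
Steady-state CSTR mass balance: W = Q·C + k·V·C, so C = W/(Q + kV).
Q + kV = 1.303e+08 + 4.4·6.91e+08 = 3.171e+09 m³/yr.
C = 3220/3.171e+09 = 1.016e-06 kg/m³ = 0.001016 mg/L = 1.016 µg/L.

1.02 µg/L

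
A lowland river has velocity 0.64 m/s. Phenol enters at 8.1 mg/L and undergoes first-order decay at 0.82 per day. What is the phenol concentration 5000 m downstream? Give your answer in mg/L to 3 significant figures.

7.52 mg/L

Travel time t = 5000 m / 0.64 m/s = 5000/0.64 = 7812 s = 0.09042 d.
First-order decay: C = 8.1·exp(−0.82·0.09042) = 8.1·0.9285 = 7.521 mg/L.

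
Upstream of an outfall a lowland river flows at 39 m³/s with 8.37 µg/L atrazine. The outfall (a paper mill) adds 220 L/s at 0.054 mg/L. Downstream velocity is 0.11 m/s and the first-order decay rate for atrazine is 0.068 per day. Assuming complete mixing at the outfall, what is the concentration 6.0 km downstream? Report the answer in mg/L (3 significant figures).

220 L/s = 0.22 m³/s.
8.37 µg/L = 0.00837 mg/L.
After complete mixing, C₀ = (0.22·0.054 + 39·0.00837) / 39.22 = 0.008626 mg/L.
Travel time t = 6000 m / 0.11 m/s = 5.455e+04 s = 0.6313 d.
C = 0.008626·exp(−0.068·0.6313) = 0.008626·0.958 = 0.008263 mg/L.

0.00826 mg/L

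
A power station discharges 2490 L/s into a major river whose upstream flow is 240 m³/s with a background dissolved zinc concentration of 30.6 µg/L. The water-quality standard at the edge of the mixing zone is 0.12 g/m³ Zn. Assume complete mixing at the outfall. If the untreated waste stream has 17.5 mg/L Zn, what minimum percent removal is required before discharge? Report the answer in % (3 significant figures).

2490 L/s = 2.49 m³/s.
30.6 µg/L = 0.0306 mg/L.
Mass balance: 0.12·242.5 = 2.49·Cₑ + 240·0.0306.
Cₑ = (29.1 − 7.344) / 2.49 = 8.737 mg/L.
Required removal = 1 − 8.737/17.5 = 50.08 %.

50.1 %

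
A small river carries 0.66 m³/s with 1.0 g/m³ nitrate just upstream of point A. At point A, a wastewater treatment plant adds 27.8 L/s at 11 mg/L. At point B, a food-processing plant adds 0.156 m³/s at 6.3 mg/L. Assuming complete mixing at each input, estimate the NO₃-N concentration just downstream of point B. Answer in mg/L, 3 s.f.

27.8 L/s = 0.0278 m³/s.
After input A: C = (0.66·1 + 0.0278·11) / 0.6878 = 1.404 mg/L.
After input B: C = (0.6878·1.404 + 0.156·6.3) / 0.8438 = 2.309 mg/L.

2.31 mg/L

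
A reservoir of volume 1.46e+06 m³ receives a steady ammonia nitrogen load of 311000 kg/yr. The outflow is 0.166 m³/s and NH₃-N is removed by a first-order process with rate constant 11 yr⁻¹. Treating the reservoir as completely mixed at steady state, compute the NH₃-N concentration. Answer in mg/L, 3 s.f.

14.6 mg/L

Outflow Q = 0.166 m³/s × 3.156e+07 s/yr = 5.239e+06 m³/yr.
Steady-state CSTR mass balance: W = Q·C + k·V·C, so C = W/(Q + kV).
Q + kV = 5.239e+06 + 11·1.46e+06 = 2.13e+07 m³/yr.
C = 311000/2.13e+07 = 0.0146 kg/m³ = 14.6 mg/L.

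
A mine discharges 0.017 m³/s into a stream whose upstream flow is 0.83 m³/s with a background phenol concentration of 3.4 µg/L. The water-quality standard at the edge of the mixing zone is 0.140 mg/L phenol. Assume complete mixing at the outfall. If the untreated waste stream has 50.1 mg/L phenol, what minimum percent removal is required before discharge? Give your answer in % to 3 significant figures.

3.4 µg/L = 0.0034 mg/L.
Mass balance: 0.14·0.847 = 0.017·Cₑ + 0.83·0.0034.
Cₑ = (0.1186 − 0.002822) / 0.017 = 6.809 mg/L.
Required removal = 1 − 6.809/50.1 = 86.41 %.

86.4 %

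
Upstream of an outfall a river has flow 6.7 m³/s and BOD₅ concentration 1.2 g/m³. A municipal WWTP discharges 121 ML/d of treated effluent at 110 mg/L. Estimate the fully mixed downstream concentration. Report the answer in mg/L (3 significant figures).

121 ML/d = 1.4 m³/s.
Flow-weighted mixing gives C = (1.4·110 + 6.7·1.2) / (1.4 + 6.7) = 162.1/8.1 = 20.01 mg/L.

20.0 mg/L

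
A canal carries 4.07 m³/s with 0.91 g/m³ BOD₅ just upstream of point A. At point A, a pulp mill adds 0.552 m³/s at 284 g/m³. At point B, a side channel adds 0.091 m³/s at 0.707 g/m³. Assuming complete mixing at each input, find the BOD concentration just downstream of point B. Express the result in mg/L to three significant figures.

34.1 mg/L

After input A: C = (4.07·0.91 + 0.552·284) / 4.622 = 34.72 mg/L.
After input B: C = (4.622·34.72 + 0.091·0.707) / 4.713 = 34.06 mg/L.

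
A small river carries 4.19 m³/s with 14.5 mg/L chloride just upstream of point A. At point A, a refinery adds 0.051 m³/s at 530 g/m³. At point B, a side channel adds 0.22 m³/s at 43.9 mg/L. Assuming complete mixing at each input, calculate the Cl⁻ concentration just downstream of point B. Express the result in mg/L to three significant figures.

After input A: C = (4.19·14.5 + 0.051·530) / 4.241 = 20.7 mg/L.
After input B: C = (4.241·20.7 + 0.22·43.9) / 4.461 = 21.84 mg/L.

21.8 mg/L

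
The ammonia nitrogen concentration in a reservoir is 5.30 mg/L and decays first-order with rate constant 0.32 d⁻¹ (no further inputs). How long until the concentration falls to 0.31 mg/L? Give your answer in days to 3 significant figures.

t = ln(C₀/C)/k = ln(5.30/0.31)/0.32 = 2.839/0.32 = 8.872 d.

8.87 d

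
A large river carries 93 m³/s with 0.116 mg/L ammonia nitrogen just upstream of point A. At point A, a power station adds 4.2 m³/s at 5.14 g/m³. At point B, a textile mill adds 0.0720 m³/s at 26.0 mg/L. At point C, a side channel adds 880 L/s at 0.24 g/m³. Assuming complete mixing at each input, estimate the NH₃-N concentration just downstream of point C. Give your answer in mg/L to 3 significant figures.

After input A: C = (93·0.116 + 4.2·5.14) / 97.2 = 0.3331 mg/L.
After input B: C = (97.2·0.3331 + 0.072·26) / 97.27 = 0.3521 mg/L.
880 L/s = 0.88 m³/s.
After input C: C = (97.27·0.3521 + 0.88·0.24) / 98.15 = 0.3511 mg/L.

0.351 mg/L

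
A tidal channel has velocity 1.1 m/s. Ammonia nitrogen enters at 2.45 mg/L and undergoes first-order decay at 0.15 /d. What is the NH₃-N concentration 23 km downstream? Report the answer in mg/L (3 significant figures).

2.36 mg/L

Travel time t = 23 km / 1.1 m/s = 2.3e+04/1.1 = 2.091e+04 s = 0.242 d.
First-order decay: C = 2.45·exp(−0.15·0.242) = 2.45·0.9644 = 2.363 mg/L.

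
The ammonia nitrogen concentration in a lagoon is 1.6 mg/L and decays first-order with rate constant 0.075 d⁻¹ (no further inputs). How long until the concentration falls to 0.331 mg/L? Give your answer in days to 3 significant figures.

t = ln(C₀/C)/k = ln(1.6/0.331)/0.075 = 1.576/0.075 = 21.01 d.

21.0 d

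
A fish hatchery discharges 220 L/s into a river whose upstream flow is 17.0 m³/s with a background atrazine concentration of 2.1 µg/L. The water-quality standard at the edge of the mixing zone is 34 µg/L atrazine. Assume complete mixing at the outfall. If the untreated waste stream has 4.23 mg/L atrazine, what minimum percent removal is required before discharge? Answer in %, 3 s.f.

220 L/s = 0.22 m³/s.
2.1 µg/L = 0.0021 mg/L.
34 µg/L = 0.034 mg/L.
Mass balance: 0.034·17.22 = 0.22·Cₑ + 17·0.0021.
Cₑ = (0.5855 − 0.0357) / 0.22 = 2.499 mg/L.
Required removal = 1 − 2.499/4.23 = 40.92 %.

40.9 %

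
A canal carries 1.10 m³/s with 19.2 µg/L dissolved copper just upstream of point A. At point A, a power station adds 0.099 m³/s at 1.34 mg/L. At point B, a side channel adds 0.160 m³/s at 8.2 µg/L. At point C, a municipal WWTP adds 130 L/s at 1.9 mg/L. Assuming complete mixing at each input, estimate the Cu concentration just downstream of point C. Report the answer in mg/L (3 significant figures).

0.270 mg/L

19.2 µg/L = 0.0192 mg/L.
After input A: C = (1.1·0.0192 + 0.099·1.34) / 1.199 = 0.1283 mg/L.
8.2 µg/L = 0.0082 mg/L.
After input B: C = (1.199·0.1283 + 0.16·0.0082) / 1.359 = 0.1141 mg/L.
130 L/s = 0.13 m³/s.
After input C: C = (1.359·0.1141 + 0.13·1.9) / 1.489 = 0.27 mg/L.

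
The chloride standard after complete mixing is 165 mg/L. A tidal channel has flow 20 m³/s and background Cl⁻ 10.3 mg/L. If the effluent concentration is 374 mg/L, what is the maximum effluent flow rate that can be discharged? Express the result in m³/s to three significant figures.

14.8 m³/s

Mass balance at complete mixing: C_std·(Q_w + Q_r) = Q_w·C_e + Q_r·C_b.
Rearranging, Q_w = Q_r·(C_std − C_b)/(C_e − C_std) = 20·(165 − 10.3) / (374 − 165) = 14.8 m³/s.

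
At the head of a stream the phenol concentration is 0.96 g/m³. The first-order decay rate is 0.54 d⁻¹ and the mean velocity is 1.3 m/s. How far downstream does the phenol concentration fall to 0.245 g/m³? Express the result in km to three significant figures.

284 km

From C = C₀·e^(−kt), t = ln(C₀/C)/k = ln(0.96/0.245)/0.54 = 1.366/0.54 = 2.529 d.
Distance = v·t = 1.3 m/s × 2.185e+05 s = 2.841e+05 m = 284.1 km.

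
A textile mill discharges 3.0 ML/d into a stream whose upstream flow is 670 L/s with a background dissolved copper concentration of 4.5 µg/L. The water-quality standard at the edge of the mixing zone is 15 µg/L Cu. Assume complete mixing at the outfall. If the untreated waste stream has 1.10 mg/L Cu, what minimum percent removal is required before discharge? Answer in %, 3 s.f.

3.0 ML/d = 0.03472 m³/s.
670 L/s = 0.67 m³/s.
4.5 µg/L = 0.0045 mg/L.
15 µg/L = 0.015 mg/L.
Mass balance: 0.015·0.7047 = 0.03472·Cₑ + 0.67·0.0045.
Cₑ = (0.01057 − 0.003015) / 0.03472 = 0.2176 mg/L.
Required removal = 1 − 0.2176/1.10 = 80.22 %.

80.2 %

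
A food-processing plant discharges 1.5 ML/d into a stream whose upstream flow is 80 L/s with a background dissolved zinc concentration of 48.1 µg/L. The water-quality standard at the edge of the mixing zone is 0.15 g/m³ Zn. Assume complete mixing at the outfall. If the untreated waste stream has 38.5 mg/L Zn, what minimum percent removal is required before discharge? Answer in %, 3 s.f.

98.4 %

1.5 ML/d = 0.01736 m³/s.
80 L/s = 0.08 m³/s.
48.1 µg/L = 0.0481 mg/L.
Mass balance: 0.15·0.09736 = 0.01736·Cₑ + 0.08·0.0481.
Cₑ = (0.0146 − 0.003848) / 0.01736 = 0.6196 mg/L.
Required removal = 1 − 0.6196/38.5 = 98.39 %.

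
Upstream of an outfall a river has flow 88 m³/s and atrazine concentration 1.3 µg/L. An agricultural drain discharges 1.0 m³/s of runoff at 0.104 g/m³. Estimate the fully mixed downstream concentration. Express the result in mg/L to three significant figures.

0.00245 mg/L

1.3 µg/L = 0.0013 mg/L.
Conservation of mass across the mixing zone: C = (1·0.104 + 88·0.0013) / (1 + 88) = 0.2184/89 = 0.002454 mg/L.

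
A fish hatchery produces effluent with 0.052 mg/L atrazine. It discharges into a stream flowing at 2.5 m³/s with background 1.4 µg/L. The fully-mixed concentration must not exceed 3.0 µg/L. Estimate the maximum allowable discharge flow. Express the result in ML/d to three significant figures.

1.4 µg/L = 0.0014 mg/L.
3.0 µg/L = 0.003 mg/L.
Mass balance at complete mixing: C_std·(Q_w + Q_r) = Q_w·C_e + Q_r·C_b.
Rearranging, Q_w = Q_r·(C_std − C_b)/(C_e − C_std) = 2.5·(0.003 − 0.0014) / (0.052 − 0.003) = 0.08163 m³/s.
= 7.053 ML/d.

7.05 ML/d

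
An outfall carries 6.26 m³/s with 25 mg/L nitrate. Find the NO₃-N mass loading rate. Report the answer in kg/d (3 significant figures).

Mass flux = Q·C = 6.26 m³/s × 25 g/m³ = 156.5 g/s.
= 156.5 g/s × 86.4 = 1.352e+04 kg/d.

13500 kg/d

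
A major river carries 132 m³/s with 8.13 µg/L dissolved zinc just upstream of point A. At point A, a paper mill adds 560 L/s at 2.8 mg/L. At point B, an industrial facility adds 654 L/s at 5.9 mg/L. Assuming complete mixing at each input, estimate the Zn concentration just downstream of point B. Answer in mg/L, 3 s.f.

8.13 µg/L = 0.00813 mg/L.
560 L/s = 0.56 m³/s.
After input A: C = (132·0.00813 + 0.56·2.8) / 132.6 = 0.01992 mg/L.
654 L/s = 0.654 m³/s.
After input B: C = (132.6·0.01992 + 0.654·5.9) / 133.2 = 0.04879 mg/L.

0.0488 mg/L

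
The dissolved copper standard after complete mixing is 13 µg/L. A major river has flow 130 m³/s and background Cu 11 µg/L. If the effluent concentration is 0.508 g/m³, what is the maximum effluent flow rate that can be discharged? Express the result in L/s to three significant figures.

11 µg/L = 0.011 mg/L.
13 µg/L = 0.013 mg/L.
Mass balance at complete mixing: C_std·(Q_w + Q_r) = Q_w·C_e + Q_r·C_b.
Rearranging, Q_w = Q_r·(C_std − C_b)/(C_e − C_std) = 130·(0.013 − 0.011) / (0.508 − 0.013) = 0.5253 m³/s.
= 525.3 L/s.

525 L/s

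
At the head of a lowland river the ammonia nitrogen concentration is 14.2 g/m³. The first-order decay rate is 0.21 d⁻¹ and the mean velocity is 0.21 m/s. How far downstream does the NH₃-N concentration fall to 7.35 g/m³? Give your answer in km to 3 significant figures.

From C = C₀·e^(−kt), t = ln(C₀/C)/k = ln(14.2/7.35)/0.21 = 0.6585/0.21 = 3.136 d.
Distance = v·t = 0.21 m/s × 2.709e+05 s = 5.69e+04 m = 56.9 km.

56.9 km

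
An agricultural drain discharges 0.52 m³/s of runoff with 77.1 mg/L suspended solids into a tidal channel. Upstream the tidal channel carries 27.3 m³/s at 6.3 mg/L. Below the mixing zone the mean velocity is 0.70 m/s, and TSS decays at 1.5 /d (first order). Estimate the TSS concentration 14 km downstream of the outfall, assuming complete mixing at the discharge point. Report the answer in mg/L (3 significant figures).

5.39 mg/L

After complete mixing, C₀ = (0.52·77.1 + 27.3·6.3) / 27.82 = 7.623 mg/L.
Travel time t = 1.4e+04 m / 0.70 m/s = 2e+04 s = 0.2315 d.
C = 7.623·exp(−1.5·0.2315) = 7.623·0.7066 = 5.387 mg/L.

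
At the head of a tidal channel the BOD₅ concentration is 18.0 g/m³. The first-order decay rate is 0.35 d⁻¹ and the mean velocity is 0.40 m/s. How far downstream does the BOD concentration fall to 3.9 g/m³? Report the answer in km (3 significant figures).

From C = C₀·e^(−kt), t = ln(C₀/C)/k = ln(18.0/3.9)/0.35 = 1.529/0.35 = 4.37 d.
Distance = v·t = 0.40 m/s × 3.775e+05 s = 1.51e+05 m = 151 km.

151 km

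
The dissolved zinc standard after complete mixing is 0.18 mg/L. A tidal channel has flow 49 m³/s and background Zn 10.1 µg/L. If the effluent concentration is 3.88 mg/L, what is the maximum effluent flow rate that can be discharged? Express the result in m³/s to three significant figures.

10.1 µg/L = 0.0101 mg/L.
Mass balance at complete mixing: C_std·(Q_w + Q_r) = Q_w·C_e + Q_r·C_b.
Rearranging, Q_w = Q_r·(C_std − C_b)/(C_e − C_std) = 49·(0.18 − 0.0101) / (3.88 − 0.18) = 2.25 m³/s.

2.25 m³/s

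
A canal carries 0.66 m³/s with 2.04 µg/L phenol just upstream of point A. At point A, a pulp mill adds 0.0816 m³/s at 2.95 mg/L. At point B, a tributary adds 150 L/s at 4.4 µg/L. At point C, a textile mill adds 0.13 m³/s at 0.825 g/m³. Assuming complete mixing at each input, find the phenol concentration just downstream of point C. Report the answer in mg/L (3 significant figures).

2.04 µg/L = 0.00204 mg/L.
After input A: C = (0.66·0.00204 + 0.0816·2.95) / 0.7416 = 0.3264 mg/L.
150 L/s = 0.15 m³/s.
4.4 µg/L = 0.0044 mg/L.
After input B: C = (0.7416·0.3264 + 0.15·0.0044) / 0.8916 = 0.2722 mg/L.
After input C: C = (0.8916·0.2722 + 0.13·0.825) / 1.022 = 0.3426 mg/L.

0.343 mg/L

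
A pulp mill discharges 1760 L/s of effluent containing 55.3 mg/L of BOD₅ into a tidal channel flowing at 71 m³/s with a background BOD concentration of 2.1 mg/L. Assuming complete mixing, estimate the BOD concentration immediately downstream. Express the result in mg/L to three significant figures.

3.39 mg/L

1760 L/s = 1.76 m³/s.
By mass balance at complete mixing, C = (1.76·55.3 + 71·2.1) / (1.76 + 71) = 246.4/72.76 = 3.387 mg/L.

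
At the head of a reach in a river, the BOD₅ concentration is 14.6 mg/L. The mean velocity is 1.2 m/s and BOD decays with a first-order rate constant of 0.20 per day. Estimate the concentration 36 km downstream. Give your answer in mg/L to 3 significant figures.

13.6 mg/L

Travel time t = 36 km / 1.2 m/s = 3.6e+04/1.2 = 3e+04 s = 0.3472 d.
First-order decay: C = 14.6·exp(−0.20·0.3472) = 14.6·0.9329 = 13.62 mg/L.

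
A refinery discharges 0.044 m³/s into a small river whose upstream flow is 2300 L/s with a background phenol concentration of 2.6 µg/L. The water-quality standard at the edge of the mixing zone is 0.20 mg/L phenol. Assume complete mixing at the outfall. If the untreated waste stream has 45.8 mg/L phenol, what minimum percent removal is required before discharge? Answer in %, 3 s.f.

77.0 %

2300 L/s = 2.3 m³/s.
2.6 µg/L = 0.0026 mg/L.
Mass balance: 0.2·2.344 = 0.044·Cₑ + 2.3·0.0026.
Cₑ = (0.4688 − 0.00598) / 0.044 = 10.52 mg/L.
Required removal = 1 − 10.52/45.8 = 77.03 %.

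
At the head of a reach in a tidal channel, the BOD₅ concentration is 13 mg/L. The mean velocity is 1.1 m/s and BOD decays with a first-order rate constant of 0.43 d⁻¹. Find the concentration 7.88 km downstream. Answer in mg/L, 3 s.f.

12.5 mg/L

Travel time t = 7.88 km / 1.1 m/s = 7880/1.1 = 7164 s = 0.08291 d.
First-order decay: C = 13·exp(−0.43·0.08291) = 13·0.965 = 12.54 mg/L.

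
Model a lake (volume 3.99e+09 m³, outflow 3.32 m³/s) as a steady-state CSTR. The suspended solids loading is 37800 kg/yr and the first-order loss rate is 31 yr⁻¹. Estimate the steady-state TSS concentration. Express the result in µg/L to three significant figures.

Outflow Q = 3.32 m³/s × 3.156e+07 s/yr = 1.048e+08 m³/yr.
Steady-state CSTR mass balance: W = Q·C + k·V·C, so C = W/(Q + kV).
Q + kV = 1.048e+08 + 31·3.99e+09 = 1.238e+11 m³/yr.
C = 37800/1.238e+11 = 3.053e-07 kg/m³ = 0.0003053 mg/L = 0.3053 µg/L.

0.305 µg/L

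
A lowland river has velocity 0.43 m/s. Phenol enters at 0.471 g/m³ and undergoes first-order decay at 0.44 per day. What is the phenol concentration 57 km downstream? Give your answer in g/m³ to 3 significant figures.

Travel time t = 57 km / 0.43 m/s = 5.7e+04/0.43 = 1.326e+05 s = 1.534 d.
First-order decay: C = 0.471·exp(−0.44·1.534) = 0.471·0.5091 = 0.2398 g/m³.

0.240 g/m³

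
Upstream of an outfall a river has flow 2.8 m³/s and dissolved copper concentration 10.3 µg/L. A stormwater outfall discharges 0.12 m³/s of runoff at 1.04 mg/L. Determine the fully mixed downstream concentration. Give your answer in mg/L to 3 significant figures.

10.3 µg/L = 0.0103 mg/L.
Flow-weighted mixing gives C = (0.12·1.04 + 2.8·0.0103) / (0.12 + 2.8) = 0.1536/2.92 = 0.05262 mg/L.

0.0526 mg/L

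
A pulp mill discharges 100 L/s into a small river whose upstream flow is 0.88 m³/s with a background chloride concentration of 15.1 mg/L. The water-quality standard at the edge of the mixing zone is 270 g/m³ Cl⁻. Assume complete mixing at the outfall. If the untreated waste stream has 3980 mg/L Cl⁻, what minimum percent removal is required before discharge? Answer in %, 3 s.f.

36.9 %

100 L/s = 0.1 m³/s.
Mass balance: 270·0.98 = 0.1·Cₑ + 0.88·15.1.
Cₑ = (264.6 − 13.29) / 0.1 = 2513 mg/L.
Required removal = 1 − 2513/3980 = 36.86 %.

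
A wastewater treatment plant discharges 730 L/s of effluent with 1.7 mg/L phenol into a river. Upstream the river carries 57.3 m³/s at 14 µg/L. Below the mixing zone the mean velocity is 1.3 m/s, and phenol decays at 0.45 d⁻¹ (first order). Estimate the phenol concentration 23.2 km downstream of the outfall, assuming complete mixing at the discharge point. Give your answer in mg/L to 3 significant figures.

730 L/s = 0.73 m³/s.
14 µg/L = 0.014 mg/L.
After complete mixing, C₀ = (0.73·1.7 + 57.3·0.014) / 58.03 = 0.03521 mg/L.
Travel time t = 2.32e+04 m / 1.3 m/s = 1.785e+04 s = 0.2066 d.
C = 0.03521·exp(−0.45·0.2066) = 0.03521·0.9112 = 0.03208 mg/L.

0.0321 mg/L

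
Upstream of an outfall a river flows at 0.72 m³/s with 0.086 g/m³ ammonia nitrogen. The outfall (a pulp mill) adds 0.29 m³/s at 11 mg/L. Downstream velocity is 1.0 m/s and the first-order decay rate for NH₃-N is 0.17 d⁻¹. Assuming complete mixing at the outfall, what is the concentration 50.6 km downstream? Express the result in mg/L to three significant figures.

2.91 mg/L

After complete mixing, C₀ = (0.29·11 + 0.72·0.086) / 1.01 = 3.22 mg/L.
Travel time t = 5.06e+04 m / 1.0 m/s = 5.06e+04 s = 0.5856 d.
C = 3.22·exp(−0.17·0.5856) = 3.22·0.9052 = 2.915 mg/L.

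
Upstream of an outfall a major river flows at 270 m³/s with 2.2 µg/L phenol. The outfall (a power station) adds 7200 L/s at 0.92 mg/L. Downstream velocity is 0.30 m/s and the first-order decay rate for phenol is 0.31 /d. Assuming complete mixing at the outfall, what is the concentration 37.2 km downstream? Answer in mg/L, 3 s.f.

7200 L/s = 7.2 m³/s.
2.2 µg/L = 0.0022 mg/L.
After complete mixing, C₀ = (7.2·0.92 + 270·0.0022) / 277.2 = 0.02604 mg/L.
Travel time t = 3.72e+04 m / 0.30 m/s = 1.24e+05 s = 1.435 d.
C = 0.02604·exp(−0.31·1.435) = 0.02604·0.6409 = 0.01669 mg/L.

0.0167 mg/L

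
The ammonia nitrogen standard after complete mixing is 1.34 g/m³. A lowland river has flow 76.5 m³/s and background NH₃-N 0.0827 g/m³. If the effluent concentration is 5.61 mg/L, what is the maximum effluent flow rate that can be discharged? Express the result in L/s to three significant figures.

Mass balance at complete mixing: C_std·(Q_w + Q_r) = Q_w·C_e + Q_r·C_b.
Rearranging, Q_w = Q_r·(C_std − C_b)/(C_e − C_std) = 76.5·(1.34 − 0.0827) / (5.61 − 1.34) = 22.53 m³/s.
= 2.253e+04 L/s.

22500 L/s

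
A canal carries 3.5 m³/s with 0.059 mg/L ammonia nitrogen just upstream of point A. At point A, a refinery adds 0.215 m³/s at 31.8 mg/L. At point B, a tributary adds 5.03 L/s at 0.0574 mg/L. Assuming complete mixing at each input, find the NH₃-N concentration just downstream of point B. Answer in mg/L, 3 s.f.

After input A: C = (3.5·0.059 + 0.215·31.8) / 3.715 = 1.896 mg/L.
5.03 L/s = 0.00503 m³/s.
After input B: C = (3.715·1.896 + 0.00503·0.0574) / 3.72 = 1.893 mg/L.

1.89 mg/L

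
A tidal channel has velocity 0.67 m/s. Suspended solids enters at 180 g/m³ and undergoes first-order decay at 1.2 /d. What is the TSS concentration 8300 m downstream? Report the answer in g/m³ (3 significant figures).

Travel time t = 8300 m / 0.67 m/s = 8300/0.67 = 1.239e+04 s = 0.1434 d.
First-order decay: C = 180·exp(−1.2·0.1434) = 180·0.8419 = 151.5 g/m³.

152 g/m³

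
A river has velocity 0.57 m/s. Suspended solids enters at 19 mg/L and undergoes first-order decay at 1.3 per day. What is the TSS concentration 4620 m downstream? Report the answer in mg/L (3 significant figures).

16.8 mg/L

Travel time t = 4620 m / 0.57 m/s = 4620/0.57 = 8105 s = 0.09381 d.
First-order decay: C = 19·exp(−1.3·0.09381) = 19·0.8852 = 16.82 mg/L.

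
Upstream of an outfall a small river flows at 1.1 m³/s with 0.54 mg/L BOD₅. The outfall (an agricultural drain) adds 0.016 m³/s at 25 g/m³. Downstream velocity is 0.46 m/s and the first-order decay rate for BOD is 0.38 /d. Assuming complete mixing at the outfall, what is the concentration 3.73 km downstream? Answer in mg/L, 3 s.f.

0.859 mg/L

After complete mixing, C₀ = (0.016·25 + 1.1·0.54) / 1.116 = 0.8907 mg/L.
Travel time t = 3730 m / 0.46 m/s = 8109 s = 0.09385 d.
C = 0.8907·exp(−0.38·0.09385) = 0.8907·0.965 = 0.8595 mg/L.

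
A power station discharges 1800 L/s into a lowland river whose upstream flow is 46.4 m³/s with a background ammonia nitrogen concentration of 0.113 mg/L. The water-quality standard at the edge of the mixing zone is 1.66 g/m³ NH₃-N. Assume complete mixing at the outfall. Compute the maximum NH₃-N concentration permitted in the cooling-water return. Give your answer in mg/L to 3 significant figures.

41.5 mg/L

1800 L/s = 1.8 m³/s.
Mass balance: 1.66·48.2 = 1.8·Cₑ + 46.4·0.113.
Cₑ = (80.01 − 5.243) / 1.8 = 41.54 mg/L.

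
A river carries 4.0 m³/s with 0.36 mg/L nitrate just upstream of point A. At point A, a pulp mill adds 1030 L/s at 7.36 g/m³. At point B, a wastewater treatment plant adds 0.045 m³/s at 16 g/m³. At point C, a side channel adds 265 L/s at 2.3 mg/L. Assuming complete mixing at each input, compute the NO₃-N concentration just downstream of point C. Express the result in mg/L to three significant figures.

1.94 mg/L

1030 L/s = 1.03 m³/s.
After input A: C = (4·0.36 + 1.03·7.36) / 5.03 = 1.793 mg/L.
After input B: C = (5.03·1.793 + 0.045·16) / 5.075 = 1.919 mg/L.
265 L/s = 0.265 m³/s.
After input C: C = (5.075·1.919 + 0.265·2.3) / 5.34 = 1.938 mg/L.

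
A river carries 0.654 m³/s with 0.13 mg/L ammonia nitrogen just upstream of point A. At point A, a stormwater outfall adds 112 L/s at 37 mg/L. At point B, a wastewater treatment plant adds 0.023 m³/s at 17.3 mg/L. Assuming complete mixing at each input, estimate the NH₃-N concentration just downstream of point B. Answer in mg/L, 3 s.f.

112 L/s = 0.112 m³/s.
After input A: C = (0.654·0.13 + 0.112·37) / 0.766 = 5.521 mg/L.
After input B: C = (0.766·5.521 + 0.023·17.3) / 0.789 = 5.864 mg/L.

5.86 mg/L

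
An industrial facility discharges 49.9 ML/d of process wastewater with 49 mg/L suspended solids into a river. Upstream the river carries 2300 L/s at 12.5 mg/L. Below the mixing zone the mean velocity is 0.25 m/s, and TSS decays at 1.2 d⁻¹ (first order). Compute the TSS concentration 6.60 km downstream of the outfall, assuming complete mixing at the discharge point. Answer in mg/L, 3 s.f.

13.7 mg/L

49.9 ML/d = 0.5775 m³/s.
2300 L/s = 2.3 m³/s.
After complete mixing, C₀ = (0.5775·49 + 2.3·12.5) / 2.878 = 19.83 mg/L.
Travel time t = 6600 m / 0.25 m/s = 2.64e+04 s = 0.3056 d.
C = 19.83·exp(−1.2·0.3056) = 19.83·0.693 = 13.74 mg/L.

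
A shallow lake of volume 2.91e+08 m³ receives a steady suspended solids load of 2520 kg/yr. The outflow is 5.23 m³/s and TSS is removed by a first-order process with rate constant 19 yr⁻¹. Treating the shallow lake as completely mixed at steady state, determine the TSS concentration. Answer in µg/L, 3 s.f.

0.443 µg/L

Outflow Q = 5.23 m³/s × 3.156e+07 s/yr = 1.65e+08 m³/yr.
Steady-state CSTR mass balance: W = Q·C + k·V·C, so C = W/(Q + kV).
Q + kV = 1.65e+08 + 19·2.91e+08 = 5.694e+09 m³/yr.
C = 2520/5.694e+09 = 4.426e-07 kg/m³ = 0.0004426 mg/L = 0.4426 µg/L.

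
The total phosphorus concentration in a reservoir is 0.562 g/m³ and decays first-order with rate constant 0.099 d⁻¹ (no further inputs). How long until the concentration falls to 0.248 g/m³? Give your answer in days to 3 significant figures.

t = ln(C₀/C)/k = ln(0.562/0.248)/0.099 = 0.8181/0.099 = 8.263 d.

8.26 d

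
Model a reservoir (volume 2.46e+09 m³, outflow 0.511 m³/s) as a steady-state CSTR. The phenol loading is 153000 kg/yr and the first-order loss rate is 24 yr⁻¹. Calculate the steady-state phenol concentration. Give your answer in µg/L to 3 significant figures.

2.59 µg/L

Outflow Q = 0.511 m³/s × 3.156e+07 s/yr = 1.613e+07 m³/yr.
Steady-state CSTR mass balance: W = Q·C + k·V·C, so C = W/(Q + kV).
Q + kV = 1.613e+07 + 24·2.46e+09 = 5.906e+10 m³/yr.
C = 153000/5.906e+10 = 2.591e-06 kg/m³ = 0.002591 mg/L = 2.591 µg/L.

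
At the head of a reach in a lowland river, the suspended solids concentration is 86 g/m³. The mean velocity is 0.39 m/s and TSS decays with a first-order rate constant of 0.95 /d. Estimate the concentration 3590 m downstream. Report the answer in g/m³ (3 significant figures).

Travel time t = 3590 m / 0.39 m/s = 3590/0.39 = 9205 s = 0.1065 d.
First-order decay: C = 86·exp(−0.95·0.1065) = 86·0.9037 = 77.72 g/m³.

77.7 g/m³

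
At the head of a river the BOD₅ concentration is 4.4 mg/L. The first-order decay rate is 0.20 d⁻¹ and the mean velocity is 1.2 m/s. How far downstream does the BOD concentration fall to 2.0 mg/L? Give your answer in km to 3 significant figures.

From C = C₀·e^(−kt), t = ln(C₀/C)/k = ln(4.4/2.0)/0.20 = 0.7885/0.20 = 3.942 d.
Distance = v·t = 1.2 m/s × 3.406e+05 s = 4.087e+05 m = 408.7 km.

409 km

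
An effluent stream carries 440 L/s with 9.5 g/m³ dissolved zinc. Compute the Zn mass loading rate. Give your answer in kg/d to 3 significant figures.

440 L/s = 0.44 m³/s.
Mass flux = Q·C = 0.44 m³/s × 9.5 g/m³ = 4.18 g/s.
= 4.18 g/s × 86.4 = 361.2 kg/d.

361 kg/d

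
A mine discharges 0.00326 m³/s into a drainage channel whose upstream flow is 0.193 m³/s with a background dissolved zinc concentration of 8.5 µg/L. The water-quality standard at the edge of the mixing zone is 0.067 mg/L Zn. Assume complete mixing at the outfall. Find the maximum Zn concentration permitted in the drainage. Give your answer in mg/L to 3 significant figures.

8.5 µg/L = 0.0085 mg/L.
Mass balance: 0.067·0.1963 = 0.00326·Cₑ + 0.193·0.0085.
Cₑ = (0.01315 − 0.001641) / 0.00326 = 3.53 mg/L.

3.53 mg/L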